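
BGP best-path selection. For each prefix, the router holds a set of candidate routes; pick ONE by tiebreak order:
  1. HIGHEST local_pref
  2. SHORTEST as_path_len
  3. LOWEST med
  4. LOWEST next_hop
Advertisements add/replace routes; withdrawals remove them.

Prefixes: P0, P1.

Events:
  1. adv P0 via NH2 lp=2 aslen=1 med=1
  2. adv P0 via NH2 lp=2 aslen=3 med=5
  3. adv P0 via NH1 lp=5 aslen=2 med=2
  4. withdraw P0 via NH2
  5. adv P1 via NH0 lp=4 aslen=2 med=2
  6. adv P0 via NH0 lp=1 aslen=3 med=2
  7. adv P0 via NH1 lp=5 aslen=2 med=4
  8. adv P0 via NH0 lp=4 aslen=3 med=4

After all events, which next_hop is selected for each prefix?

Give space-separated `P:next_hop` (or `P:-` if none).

Op 1: best P0=NH2 P1=-
Op 2: best P0=NH2 P1=-
Op 3: best P0=NH1 P1=-
Op 4: best P0=NH1 P1=-
Op 5: best P0=NH1 P1=NH0
Op 6: best P0=NH1 P1=NH0
Op 7: best P0=NH1 P1=NH0
Op 8: best P0=NH1 P1=NH0

Answer: P0:NH1 P1:NH0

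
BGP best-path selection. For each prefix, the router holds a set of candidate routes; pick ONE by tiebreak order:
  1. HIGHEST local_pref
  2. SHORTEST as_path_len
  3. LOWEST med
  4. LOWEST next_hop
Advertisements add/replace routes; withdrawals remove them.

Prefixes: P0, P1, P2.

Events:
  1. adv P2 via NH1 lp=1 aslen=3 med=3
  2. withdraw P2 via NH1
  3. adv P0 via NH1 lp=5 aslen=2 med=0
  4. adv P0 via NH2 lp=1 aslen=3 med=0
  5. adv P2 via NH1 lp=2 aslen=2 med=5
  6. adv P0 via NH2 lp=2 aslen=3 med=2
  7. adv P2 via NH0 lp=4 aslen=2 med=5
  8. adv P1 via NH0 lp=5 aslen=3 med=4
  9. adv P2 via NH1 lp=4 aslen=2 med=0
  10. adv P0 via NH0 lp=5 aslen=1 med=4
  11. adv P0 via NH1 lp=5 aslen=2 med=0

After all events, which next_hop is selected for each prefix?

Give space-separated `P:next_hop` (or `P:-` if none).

Op 1: best P0=- P1=- P2=NH1
Op 2: best P0=- P1=- P2=-
Op 3: best P0=NH1 P1=- P2=-
Op 4: best P0=NH1 P1=- P2=-
Op 5: best P0=NH1 P1=- P2=NH1
Op 6: best P0=NH1 P1=- P2=NH1
Op 7: best P0=NH1 P1=- P2=NH0
Op 8: best P0=NH1 P1=NH0 P2=NH0
Op 9: best P0=NH1 P1=NH0 P2=NH1
Op 10: best P0=NH0 P1=NH0 P2=NH1
Op 11: best P0=NH0 P1=NH0 P2=NH1

Answer: P0:NH0 P1:NH0 P2:NH1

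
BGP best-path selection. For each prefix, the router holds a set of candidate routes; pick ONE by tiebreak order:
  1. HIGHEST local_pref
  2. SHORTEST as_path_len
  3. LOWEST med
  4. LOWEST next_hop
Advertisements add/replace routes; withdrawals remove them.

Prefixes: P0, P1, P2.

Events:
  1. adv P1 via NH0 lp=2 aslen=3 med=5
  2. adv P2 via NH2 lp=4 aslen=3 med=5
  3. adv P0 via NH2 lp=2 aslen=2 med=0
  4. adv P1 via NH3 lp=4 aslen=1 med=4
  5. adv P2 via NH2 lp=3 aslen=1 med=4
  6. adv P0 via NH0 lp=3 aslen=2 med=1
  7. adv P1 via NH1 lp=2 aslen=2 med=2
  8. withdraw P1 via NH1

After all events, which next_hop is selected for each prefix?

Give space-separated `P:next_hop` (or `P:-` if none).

Answer: P0:NH0 P1:NH3 P2:NH2

Derivation:
Op 1: best P0=- P1=NH0 P2=-
Op 2: best P0=- P1=NH0 P2=NH2
Op 3: best P0=NH2 P1=NH0 P2=NH2
Op 4: best P0=NH2 P1=NH3 P2=NH2
Op 5: best P0=NH2 P1=NH3 P2=NH2
Op 6: best P0=NH0 P1=NH3 P2=NH2
Op 7: best P0=NH0 P1=NH3 P2=NH2
Op 8: best P0=NH0 P1=NH3 P2=NH2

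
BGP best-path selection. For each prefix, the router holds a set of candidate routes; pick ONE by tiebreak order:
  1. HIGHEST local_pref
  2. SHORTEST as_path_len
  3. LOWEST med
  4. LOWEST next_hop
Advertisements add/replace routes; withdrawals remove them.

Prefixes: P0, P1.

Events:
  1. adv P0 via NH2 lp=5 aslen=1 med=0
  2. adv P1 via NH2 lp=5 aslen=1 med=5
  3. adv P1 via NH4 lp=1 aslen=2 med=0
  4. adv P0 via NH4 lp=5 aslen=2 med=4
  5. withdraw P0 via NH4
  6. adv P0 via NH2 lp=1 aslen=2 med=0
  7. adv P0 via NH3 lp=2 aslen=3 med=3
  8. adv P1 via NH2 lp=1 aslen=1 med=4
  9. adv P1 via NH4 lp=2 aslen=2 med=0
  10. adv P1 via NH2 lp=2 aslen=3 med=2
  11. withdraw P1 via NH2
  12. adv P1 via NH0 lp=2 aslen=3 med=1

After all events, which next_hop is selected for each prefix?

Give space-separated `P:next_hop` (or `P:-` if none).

Op 1: best P0=NH2 P1=-
Op 2: best P0=NH2 P1=NH2
Op 3: best P0=NH2 P1=NH2
Op 4: best P0=NH2 P1=NH2
Op 5: best P0=NH2 P1=NH2
Op 6: best P0=NH2 P1=NH2
Op 7: best P0=NH3 P1=NH2
Op 8: best P0=NH3 P1=NH2
Op 9: best P0=NH3 P1=NH4
Op 10: best P0=NH3 P1=NH4
Op 11: best P0=NH3 P1=NH4
Op 12: best P0=NH3 P1=NH4

Answer: P0:NH3 P1:NH4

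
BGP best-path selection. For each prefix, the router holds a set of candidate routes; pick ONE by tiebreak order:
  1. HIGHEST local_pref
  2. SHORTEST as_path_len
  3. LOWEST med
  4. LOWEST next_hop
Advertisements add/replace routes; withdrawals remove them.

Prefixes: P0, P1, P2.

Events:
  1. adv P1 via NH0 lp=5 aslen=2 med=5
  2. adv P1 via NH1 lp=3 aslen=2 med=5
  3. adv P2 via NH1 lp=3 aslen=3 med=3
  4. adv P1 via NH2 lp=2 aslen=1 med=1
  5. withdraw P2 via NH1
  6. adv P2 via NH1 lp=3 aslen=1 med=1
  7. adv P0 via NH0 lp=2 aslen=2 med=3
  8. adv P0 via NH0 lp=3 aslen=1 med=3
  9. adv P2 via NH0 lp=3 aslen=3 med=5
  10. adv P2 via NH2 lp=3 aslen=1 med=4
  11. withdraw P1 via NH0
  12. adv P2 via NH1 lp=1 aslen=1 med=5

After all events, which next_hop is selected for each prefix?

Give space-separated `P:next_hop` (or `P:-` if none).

Answer: P0:NH0 P1:NH1 P2:NH2

Derivation:
Op 1: best P0=- P1=NH0 P2=-
Op 2: best P0=- P1=NH0 P2=-
Op 3: best P0=- P1=NH0 P2=NH1
Op 4: best P0=- P1=NH0 P2=NH1
Op 5: best P0=- P1=NH0 P2=-
Op 6: best P0=- P1=NH0 P2=NH1
Op 7: best P0=NH0 P1=NH0 P2=NH1
Op 8: best P0=NH0 P1=NH0 P2=NH1
Op 9: best P0=NH0 P1=NH0 P2=NH1
Op 10: best P0=NH0 P1=NH0 P2=NH1
Op 11: best P0=NH0 P1=NH1 P2=NH1
Op 12: best P0=NH0 P1=NH1 P2=NH2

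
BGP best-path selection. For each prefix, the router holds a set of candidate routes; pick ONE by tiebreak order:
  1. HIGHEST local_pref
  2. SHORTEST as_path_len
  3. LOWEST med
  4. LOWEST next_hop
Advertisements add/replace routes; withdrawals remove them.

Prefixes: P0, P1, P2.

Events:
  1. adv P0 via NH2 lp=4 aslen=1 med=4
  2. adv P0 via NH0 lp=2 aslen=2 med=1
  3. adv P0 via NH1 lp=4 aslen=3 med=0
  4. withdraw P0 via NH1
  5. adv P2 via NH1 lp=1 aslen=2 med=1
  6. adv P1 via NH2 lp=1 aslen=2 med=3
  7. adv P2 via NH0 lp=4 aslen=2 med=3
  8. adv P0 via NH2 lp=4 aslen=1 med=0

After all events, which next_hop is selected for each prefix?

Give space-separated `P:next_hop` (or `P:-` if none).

Op 1: best P0=NH2 P1=- P2=-
Op 2: best P0=NH2 P1=- P2=-
Op 3: best P0=NH2 P1=- P2=-
Op 4: best P0=NH2 P1=- P2=-
Op 5: best P0=NH2 P1=- P2=NH1
Op 6: best P0=NH2 P1=NH2 P2=NH1
Op 7: best P0=NH2 P1=NH2 P2=NH0
Op 8: best P0=NH2 P1=NH2 P2=NH0

Answer: P0:NH2 P1:NH2 P2:NH0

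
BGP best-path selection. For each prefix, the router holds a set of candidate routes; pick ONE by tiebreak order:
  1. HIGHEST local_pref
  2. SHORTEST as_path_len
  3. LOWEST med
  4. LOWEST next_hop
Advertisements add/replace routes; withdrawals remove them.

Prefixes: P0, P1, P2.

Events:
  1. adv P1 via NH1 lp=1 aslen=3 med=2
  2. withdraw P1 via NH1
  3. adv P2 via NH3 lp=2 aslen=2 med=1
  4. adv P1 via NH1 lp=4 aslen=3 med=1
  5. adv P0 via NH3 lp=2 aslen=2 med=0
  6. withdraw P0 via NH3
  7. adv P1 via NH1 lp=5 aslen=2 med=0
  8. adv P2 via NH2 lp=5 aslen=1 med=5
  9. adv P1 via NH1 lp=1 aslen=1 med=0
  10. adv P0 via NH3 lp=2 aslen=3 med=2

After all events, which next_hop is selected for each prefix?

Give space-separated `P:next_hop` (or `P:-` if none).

Op 1: best P0=- P1=NH1 P2=-
Op 2: best P0=- P1=- P2=-
Op 3: best P0=- P1=- P2=NH3
Op 4: best P0=- P1=NH1 P2=NH3
Op 5: best P0=NH3 P1=NH1 P2=NH3
Op 6: best P0=- P1=NH1 P2=NH3
Op 7: best P0=- P1=NH1 P2=NH3
Op 8: best P0=- P1=NH1 P2=NH2
Op 9: best P0=- P1=NH1 P2=NH2
Op 10: best P0=NH3 P1=NH1 P2=NH2

Answer: P0:NH3 P1:NH1 P2:NH2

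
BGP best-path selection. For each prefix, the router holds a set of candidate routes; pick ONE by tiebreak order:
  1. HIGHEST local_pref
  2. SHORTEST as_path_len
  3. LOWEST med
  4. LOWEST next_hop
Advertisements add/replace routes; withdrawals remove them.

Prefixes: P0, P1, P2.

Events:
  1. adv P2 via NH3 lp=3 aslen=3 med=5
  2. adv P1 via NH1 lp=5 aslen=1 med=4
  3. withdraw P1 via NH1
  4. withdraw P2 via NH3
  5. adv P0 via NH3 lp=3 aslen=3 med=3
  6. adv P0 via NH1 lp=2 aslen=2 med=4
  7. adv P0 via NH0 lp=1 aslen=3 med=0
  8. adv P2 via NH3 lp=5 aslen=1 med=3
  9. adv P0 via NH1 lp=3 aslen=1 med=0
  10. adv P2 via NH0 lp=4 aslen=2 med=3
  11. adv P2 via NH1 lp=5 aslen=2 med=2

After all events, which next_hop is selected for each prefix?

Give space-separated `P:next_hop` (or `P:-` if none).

Answer: P0:NH1 P1:- P2:NH3

Derivation:
Op 1: best P0=- P1=- P2=NH3
Op 2: best P0=- P1=NH1 P2=NH3
Op 3: best P0=- P1=- P2=NH3
Op 4: best P0=- P1=- P2=-
Op 5: best P0=NH3 P1=- P2=-
Op 6: best P0=NH3 P1=- P2=-
Op 7: best P0=NH3 P1=- P2=-
Op 8: best P0=NH3 P1=- P2=NH3
Op 9: best P0=NH1 P1=- P2=NH3
Op 10: best P0=NH1 P1=- P2=NH3
Op 11: best P0=NH1 P1=- P2=NH3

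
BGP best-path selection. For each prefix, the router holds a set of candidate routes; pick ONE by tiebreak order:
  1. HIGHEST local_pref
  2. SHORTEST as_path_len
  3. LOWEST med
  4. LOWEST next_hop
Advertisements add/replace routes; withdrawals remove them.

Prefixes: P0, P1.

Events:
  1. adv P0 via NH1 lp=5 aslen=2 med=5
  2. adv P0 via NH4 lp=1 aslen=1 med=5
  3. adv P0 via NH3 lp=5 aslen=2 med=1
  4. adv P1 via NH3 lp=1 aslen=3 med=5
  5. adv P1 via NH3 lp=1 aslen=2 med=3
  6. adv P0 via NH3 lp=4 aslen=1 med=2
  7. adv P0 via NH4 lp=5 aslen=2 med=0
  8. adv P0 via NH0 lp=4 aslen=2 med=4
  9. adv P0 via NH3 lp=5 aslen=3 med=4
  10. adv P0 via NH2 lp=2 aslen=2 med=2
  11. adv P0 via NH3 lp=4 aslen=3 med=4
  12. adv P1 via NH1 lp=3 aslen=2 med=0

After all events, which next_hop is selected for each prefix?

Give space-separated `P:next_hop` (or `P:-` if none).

Answer: P0:NH4 P1:NH1

Derivation:
Op 1: best P0=NH1 P1=-
Op 2: best P0=NH1 P1=-
Op 3: best P0=NH3 P1=-
Op 4: best P0=NH3 P1=NH3
Op 5: best P0=NH3 P1=NH3
Op 6: best P0=NH1 P1=NH3
Op 7: best P0=NH4 P1=NH3
Op 8: best P0=NH4 P1=NH3
Op 9: best P0=NH4 P1=NH3
Op 10: best P0=NH4 P1=NH3
Op 11: best P0=NH4 P1=NH3
Op 12: best P0=NH4 P1=NH1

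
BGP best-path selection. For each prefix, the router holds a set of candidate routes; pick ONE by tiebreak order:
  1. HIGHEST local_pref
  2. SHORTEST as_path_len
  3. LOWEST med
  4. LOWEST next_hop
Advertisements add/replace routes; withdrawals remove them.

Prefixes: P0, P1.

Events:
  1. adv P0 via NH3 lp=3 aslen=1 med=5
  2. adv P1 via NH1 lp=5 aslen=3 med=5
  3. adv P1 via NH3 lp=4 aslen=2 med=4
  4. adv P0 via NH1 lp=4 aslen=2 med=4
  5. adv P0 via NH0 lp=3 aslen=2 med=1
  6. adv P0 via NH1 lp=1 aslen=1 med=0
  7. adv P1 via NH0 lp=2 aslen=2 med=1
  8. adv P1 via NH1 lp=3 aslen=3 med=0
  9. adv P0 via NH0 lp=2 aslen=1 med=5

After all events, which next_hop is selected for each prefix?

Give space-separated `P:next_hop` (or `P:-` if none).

Op 1: best P0=NH3 P1=-
Op 2: best P0=NH3 P1=NH1
Op 3: best P0=NH3 P1=NH1
Op 4: best P0=NH1 P1=NH1
Op 5: best P0=NH1 P1=NH1
Op 6: best P0=NH3 P1=NH1
Op 7: best P0=NH3 P1=NH1
Op 8: best P0=NH3 P1=NH3
Op 9: best P0=NH3 P1=NH3

Answer: P0:NH3 P1:NH3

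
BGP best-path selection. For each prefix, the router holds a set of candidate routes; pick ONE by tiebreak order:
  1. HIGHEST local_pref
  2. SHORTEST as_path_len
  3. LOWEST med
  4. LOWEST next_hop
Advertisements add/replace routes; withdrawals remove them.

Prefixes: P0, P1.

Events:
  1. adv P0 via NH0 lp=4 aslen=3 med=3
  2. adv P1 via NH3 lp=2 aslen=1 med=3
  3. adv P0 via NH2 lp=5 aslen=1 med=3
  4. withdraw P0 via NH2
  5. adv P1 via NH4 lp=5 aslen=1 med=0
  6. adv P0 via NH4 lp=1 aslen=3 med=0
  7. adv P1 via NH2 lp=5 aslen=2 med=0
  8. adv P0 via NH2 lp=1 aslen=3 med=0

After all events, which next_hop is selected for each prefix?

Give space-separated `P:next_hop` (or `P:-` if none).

Op 1: best P0=NH0 P1=-
Op 2: best P0=NH0 P1=NH3
Op 3: best P0=NH2 P1=NH3
Op 4: best P0=NH0 P1=NH3
Op 5: best P0=NH0 P1=NH4
Op 6: best P0=NH0 P1=NH4
Op 7: best P0=NH0 P1=NH4
Op 8: best P0=NH0 P1=NH4

Answer: P0:NH0 P1:NH4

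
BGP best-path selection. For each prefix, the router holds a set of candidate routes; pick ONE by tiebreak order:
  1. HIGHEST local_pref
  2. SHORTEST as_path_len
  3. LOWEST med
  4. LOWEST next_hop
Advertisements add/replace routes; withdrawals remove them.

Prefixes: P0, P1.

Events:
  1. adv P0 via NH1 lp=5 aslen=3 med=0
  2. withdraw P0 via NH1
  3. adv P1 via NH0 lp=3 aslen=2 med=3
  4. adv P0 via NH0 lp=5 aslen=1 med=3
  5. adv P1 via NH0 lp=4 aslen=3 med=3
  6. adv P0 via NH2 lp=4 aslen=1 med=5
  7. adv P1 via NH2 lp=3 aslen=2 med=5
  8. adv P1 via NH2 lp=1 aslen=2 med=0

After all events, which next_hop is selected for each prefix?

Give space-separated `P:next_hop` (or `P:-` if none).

Answer: P0:NH0 P1:NH0

Derivation:
Op 1: best P0=NH1 P1=-
Op 2: best P0=- P1=-
Op 3: best P0=- P1=NH0
Op 4: best P0=NH0 P1=NH0
Op 5: best P0=NH0 P1=NH0
Op 6: best P0=NH0 P1=NH0
Op 7: best P0=NH0 P1=NH0
Op 8: best P0=NH0 P1=NH0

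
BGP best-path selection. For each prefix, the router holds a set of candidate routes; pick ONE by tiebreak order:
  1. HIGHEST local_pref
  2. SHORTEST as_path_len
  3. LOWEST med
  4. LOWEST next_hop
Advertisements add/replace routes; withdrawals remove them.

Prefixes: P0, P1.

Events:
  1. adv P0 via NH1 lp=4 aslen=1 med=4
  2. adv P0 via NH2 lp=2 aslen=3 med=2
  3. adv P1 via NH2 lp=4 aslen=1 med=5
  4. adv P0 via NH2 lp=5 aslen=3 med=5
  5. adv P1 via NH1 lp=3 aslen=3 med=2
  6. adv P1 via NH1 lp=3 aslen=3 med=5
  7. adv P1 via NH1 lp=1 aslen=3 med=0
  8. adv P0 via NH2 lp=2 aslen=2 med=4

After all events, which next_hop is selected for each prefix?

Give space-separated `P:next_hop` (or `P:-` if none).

Answer: P0:NH1 P1:NH2

Derivation:
Op 1: best P0=NH1 P1=-
Op 2: best P0=NH1 P1=-
Op 3: best P0=NH1 P1=NH2
Op 4: best P0=NH2 P1=NH2
Op 5: best P0=NH2 P1=NH2
Op 6: best P0=NH2 P1=NH2
Op 7: best P0=NH2 P1=NH2
Op 8: best P0=NH1 P1=NH2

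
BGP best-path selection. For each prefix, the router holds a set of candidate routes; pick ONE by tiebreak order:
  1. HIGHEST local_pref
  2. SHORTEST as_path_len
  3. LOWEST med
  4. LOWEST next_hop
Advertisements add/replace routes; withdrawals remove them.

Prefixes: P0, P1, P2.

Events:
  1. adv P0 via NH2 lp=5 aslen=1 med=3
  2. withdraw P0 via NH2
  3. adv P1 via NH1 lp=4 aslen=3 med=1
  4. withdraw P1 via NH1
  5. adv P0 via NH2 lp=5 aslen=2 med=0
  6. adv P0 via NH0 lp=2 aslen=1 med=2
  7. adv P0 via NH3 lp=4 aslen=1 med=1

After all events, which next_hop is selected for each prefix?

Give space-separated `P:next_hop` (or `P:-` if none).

Op 1: best P0=NH2 P1=- P2=-
Op 2: best P0=- P1=- P2=-
Op 3: best P0=- P1=NH1 P2=-
Op 4: best P0=- P1=- P2=-
Op 5: best P0=NH2 P1=- P2=-
Op 6: best P0=NH2 P1=- P2=-
Op 7: best P0=NH2 P1=- P2=-

Answer: P0:NH2 P1:- P2:-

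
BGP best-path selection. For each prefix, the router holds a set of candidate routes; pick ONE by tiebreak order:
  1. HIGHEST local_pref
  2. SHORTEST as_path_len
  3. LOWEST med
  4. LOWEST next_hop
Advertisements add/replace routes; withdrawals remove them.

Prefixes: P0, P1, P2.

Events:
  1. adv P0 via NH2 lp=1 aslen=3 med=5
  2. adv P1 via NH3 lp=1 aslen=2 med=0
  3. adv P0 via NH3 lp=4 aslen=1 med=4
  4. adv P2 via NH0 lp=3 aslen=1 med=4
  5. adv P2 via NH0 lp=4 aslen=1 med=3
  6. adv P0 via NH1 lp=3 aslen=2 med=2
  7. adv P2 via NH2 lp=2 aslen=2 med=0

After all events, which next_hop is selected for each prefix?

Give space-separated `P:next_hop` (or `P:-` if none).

Op 1: best P0=NH2 P1=- P2=-
Op 2: best P0=NH2 P1=NH3 P2=-
Op 3: best P0=NH3 P1=NH3 P2=-
Op 4: best P0=NH3 P1=NH3 P2=NH0
Op 5: best P0=NH3 P1=NH3 P2=NH0
Op 6: best P0=NH3 P1=NH3 P2=NH0
Op 7: best P0=NH3 P1=NH3 P2=NH0

Answer: P0:NH3 P1:NH3 P2:NH0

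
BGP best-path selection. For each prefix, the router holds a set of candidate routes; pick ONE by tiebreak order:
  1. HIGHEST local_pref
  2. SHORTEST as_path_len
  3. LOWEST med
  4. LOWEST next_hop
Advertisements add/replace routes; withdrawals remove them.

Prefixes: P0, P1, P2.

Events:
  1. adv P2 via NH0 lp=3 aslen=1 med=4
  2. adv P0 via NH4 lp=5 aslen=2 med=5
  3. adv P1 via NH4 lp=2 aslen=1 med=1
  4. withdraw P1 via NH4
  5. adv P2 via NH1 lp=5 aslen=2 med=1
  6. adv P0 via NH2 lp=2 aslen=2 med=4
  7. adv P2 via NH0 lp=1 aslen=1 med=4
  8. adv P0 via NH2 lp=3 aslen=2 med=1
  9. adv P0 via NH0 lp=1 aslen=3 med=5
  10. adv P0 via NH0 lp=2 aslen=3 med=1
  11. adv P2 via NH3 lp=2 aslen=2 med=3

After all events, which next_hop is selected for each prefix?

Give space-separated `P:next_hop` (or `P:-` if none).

Op 1: best P0=- P1=- P2=NH0
Op 2: best P0=NH4 P1=- P2=NH0
Op 3: best P0=NH4 P1=NH4 P2=NH0
Op 4: best P0=NH4 P1=- P2=NH0
Op 5: best P0=NH4 P1=- P2=NH1
Op 6: best P0=NH4 P1=- P2=NH1
Op 7: best P0=NH4 P1=- P2=NH1
Op 8: best P0=NH4 P1=- P2=NH1
Op 9: best P0=NH4 P1=- P2=NH1
Op 10: best P0=NH4 P1=- P2=NH1
Op 11: best P0=NH4 P1=- P2=NH1

Answer: P0:NH4 P1:- P2:NH1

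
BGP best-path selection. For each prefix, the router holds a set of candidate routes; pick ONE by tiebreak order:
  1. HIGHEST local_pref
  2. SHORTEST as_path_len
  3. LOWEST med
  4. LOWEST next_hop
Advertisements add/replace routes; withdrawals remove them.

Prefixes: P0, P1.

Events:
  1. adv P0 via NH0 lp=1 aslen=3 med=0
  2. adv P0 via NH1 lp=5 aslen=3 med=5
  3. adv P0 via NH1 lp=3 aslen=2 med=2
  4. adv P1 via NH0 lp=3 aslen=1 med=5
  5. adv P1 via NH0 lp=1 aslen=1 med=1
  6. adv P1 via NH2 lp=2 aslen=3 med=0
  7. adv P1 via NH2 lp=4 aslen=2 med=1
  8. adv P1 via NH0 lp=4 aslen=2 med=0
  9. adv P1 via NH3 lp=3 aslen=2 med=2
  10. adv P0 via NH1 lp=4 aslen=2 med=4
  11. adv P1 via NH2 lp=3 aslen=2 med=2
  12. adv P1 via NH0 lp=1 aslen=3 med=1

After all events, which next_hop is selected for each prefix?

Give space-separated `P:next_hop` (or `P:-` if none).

Op 1: best P0=NH0 P1=-
Op 2: best P0=NH1 P1=-
Op 3: best P0=NH1 P1=-
Op 4: best P0=NH1 P1=NH0
Op 5: best P0=NH1 P1=NH0
Op 6: best P0=NH1 P1=NH2
Op 7: best P0=NH1 P1=NH2
Op 8: best P0=NH1 P1=NH0
Op 9: best P0=NH1 P1=NH0
Op 10: best P0=NH1 P1=NH0
Op 11: best P0=NH1 P1=NH0
Op 12: best P0=NH1 P1=NH2

Answer: P0:NH1 P1:NH2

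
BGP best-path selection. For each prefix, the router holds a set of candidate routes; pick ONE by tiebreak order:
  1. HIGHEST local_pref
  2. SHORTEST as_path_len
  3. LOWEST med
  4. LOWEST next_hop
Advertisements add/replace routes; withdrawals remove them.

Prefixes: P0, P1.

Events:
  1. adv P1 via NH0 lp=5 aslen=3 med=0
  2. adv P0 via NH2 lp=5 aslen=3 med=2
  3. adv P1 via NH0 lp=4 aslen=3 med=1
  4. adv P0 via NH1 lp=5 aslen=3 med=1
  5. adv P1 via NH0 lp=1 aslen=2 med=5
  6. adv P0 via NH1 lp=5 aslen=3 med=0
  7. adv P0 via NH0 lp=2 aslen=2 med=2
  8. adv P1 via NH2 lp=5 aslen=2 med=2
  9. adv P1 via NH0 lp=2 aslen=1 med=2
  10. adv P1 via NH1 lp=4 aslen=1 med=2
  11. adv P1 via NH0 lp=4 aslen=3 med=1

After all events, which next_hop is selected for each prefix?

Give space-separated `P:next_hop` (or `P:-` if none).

Op 1: best P0=- P1=NH0
Op 2: best P0=NH2 P1=NH0
Op 3: best P0=NH2 P1=NH0
Op 4: best P0=NH1 P1=NH0
Op 5: best P0=NH1 P1=NH0
Op 6: best P0=NH1 P1=NH0
Op 7: best P0=NH1 P1=NH0
Op 8: best P0=NH1 P1=NH2
Op 9: best P0=NH1 P1=NH2
Op 10: best P0=NH1 P1=NH2
Op 11: best P0=NH1 P1=NH2

Answer: P0:NH1 P1:NH2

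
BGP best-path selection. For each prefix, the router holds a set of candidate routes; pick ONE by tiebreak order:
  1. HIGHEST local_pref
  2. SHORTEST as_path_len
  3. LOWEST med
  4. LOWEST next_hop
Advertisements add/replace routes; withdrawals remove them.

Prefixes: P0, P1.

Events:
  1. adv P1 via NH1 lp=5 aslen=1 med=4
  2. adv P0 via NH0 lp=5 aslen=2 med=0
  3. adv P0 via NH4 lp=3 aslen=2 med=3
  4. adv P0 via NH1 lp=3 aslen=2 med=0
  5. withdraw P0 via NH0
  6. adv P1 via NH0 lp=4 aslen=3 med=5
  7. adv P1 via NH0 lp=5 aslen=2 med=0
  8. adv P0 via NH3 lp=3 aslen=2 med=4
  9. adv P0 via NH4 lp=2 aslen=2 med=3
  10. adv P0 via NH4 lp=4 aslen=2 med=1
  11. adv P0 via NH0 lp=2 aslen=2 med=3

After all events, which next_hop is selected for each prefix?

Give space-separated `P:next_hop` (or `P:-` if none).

Answer: P0:NH4 P1:NH1

Derivation:
Op 1: best P0=- P1=NH1
Op 2: best P0=NH0 P1=NH1
Op 3: best P0=NH0 P1=NH1
Op 4: best P0=NH0 P1=NH1
Op 5: best P0=NH1 P1=NH1
Op 6: best P0=NH1 P1=NH1
Op 7: best P0=NH1 P1=NH1
Op 8: best P0=NH1 P1=NH1
Op 9: best P0=NH1 P1=NH1
Op 10: best P0=NH4 P1=NH1
Op 11: best P0=NH4 P1=NH1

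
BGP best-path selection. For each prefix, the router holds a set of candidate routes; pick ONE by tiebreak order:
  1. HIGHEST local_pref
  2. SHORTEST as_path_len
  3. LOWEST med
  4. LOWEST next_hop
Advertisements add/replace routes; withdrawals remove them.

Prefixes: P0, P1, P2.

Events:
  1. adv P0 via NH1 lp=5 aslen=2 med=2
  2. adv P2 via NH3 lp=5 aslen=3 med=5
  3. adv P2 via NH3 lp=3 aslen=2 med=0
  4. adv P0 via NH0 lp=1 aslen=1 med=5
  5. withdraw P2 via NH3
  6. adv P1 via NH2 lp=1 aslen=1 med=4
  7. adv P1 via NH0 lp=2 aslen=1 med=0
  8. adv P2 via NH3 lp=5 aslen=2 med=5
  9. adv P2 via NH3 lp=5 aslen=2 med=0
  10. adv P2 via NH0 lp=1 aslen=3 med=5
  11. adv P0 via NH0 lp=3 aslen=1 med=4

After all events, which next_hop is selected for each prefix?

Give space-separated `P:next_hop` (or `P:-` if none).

Op 1: best P0=NH1 P1=- P2=-
Op 2: best P0=NH1 P1=- P2=NH3
Op 3: best P0=NH1 P1=- P2=NH3
Op 4: best P0=NH1 P1=- P2=NH3
Op 5: best P0=NH1 P1=- P2=-
Op 6: best P0=NH1 P1=NH2 P2=-
Op 7: best P0=NH1 P1=NH0 P2=-
Op 8: best P0=NH1 P1=NH0 P2=NH3
Op 9: best P0=NH1 P1=NH0 P2=NH3
Op 10: best P0=NH1 P1=NH0 P2=NH3
Op 11: best P0=NH1 P1=NH0 P2=NH3

Answer: P0:NH1 P1:NH0 P2:NH3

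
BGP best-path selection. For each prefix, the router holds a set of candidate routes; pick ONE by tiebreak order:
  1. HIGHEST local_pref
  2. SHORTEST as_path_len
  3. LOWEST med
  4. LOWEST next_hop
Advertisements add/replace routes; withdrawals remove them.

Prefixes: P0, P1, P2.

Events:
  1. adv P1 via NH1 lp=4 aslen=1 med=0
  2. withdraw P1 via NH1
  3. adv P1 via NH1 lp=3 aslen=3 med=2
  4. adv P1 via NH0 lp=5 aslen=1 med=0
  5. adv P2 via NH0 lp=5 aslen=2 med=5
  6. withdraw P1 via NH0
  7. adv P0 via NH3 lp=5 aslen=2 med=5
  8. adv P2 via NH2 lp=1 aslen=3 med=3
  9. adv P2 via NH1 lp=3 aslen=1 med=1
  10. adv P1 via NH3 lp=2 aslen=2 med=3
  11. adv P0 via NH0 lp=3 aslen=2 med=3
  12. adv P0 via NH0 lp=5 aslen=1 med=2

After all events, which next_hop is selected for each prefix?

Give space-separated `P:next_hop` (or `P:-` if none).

Answer: P0:NH0 P1:NH1 P2:NH0

Derivation:
Op 1: best P0=- P1=NH1 P2=-
Op 2: best P0=- P1=- P2=-
Op 3: best P0=- P1=NH1 P2=-
Op 4: best P0=- P1=NH0 P2=-
Op 5: best P0=- P1=NH0 P2=NH0
Op 6: best P0=- P1=NH1 P2=NH0
Op 7: best P0=NH3 P1=NH1 P2=NH0
Op 8: best P0=NH3 P1=NH1 P2=NH0
Op 9: best P0=NH3 P1=NH1 P2=NH0
Op 10: best P0=NH3 P1=NH1 P2=NH0
Op 11: best P0=NH3 P1=NH1 P2=NH0
Op 12: best P0=NH0 P1=NH1 P2=NH0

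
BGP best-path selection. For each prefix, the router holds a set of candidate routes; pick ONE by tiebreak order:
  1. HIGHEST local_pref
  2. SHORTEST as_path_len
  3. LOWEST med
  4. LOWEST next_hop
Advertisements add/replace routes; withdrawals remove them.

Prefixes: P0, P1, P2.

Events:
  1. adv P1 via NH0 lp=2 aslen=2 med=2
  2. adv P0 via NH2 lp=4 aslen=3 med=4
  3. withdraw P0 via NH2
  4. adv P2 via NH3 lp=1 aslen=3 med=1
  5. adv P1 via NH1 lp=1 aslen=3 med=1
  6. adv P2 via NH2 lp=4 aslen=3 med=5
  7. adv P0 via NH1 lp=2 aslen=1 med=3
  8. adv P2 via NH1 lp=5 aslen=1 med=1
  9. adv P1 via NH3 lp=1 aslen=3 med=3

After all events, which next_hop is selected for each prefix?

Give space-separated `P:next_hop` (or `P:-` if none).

Op 1: best P0=- P1=NH0 P2=-
Op 2: best P0=NH2 P1=NH0 P2=-
Op 3: best P0=- P1=NH0 P2=-
Op 4: best P0=- P1=NH0 P2=NH3
Op 5: best P0=- P1=NH0 P2=NH3
Op 6: best P0=- P1=NH0 P2=NH2
Op 7: best P0=NH1 P1=NH0 P2=NH2
Op 8: best P0=NH1 P1=NH0 P2=NH1
Op 9: best P0=NH1 P1=NH0 P2=NH1

Answer: P0:NH1 P1:NH0 P2:NH1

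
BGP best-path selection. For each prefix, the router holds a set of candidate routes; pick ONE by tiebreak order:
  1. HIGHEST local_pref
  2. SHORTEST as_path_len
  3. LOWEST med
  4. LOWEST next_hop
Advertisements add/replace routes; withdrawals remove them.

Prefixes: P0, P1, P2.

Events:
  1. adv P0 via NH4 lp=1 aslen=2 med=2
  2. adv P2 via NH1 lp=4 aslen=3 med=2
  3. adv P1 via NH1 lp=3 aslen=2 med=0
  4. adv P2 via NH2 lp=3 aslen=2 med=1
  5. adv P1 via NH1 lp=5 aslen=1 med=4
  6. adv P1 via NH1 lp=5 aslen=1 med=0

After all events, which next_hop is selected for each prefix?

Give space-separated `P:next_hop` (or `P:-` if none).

Op 1: best P0=NH4 P1=- P2=-
Op 2: best P0=NH4 P1=- P2=NH1
Op 3: best P0=NH4 P1=NH1 P2=NH1
Op 4: best P0=NH4 P1=NH1 P2=NH1
Op 5: best P0=NH4 P1=NH1 P2=NH1
Op 6: best P0=NH4 P1=NH1 P2=NH1

Answer: P0:NH4 P1:NH1 P2:NH1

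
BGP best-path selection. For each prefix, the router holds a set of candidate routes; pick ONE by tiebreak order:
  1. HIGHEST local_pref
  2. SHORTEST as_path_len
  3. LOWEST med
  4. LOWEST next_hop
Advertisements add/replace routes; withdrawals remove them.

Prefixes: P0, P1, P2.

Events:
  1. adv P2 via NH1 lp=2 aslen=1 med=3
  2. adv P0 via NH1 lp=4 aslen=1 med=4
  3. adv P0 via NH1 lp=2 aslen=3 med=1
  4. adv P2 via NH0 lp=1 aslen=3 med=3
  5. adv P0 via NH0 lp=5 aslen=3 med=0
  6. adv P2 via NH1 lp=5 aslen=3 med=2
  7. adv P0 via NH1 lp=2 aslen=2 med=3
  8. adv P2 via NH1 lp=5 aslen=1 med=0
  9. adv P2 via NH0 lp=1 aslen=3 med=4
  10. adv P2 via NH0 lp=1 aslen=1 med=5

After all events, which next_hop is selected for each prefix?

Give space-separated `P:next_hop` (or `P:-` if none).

Answer: P0:NH0 P1:- P2:NH1

Derivation:
Op 1: best P0=- P1=- P2=NH1
Op 2: best P0=NH1 P1=- P2=NH1
Op 3: best P0=NH1 P1=- P2=NH1
Op 4: best P0=NH1 P1=- P2=NH1
Op 5: best P0=NH0 P1=- P2=NH1
Op 6: best P0=NH0 P1=- P2=NH1
Op 7: best P0=NH0 P1=- P2=NH1
Op 8: best P0=NH0 P1=- P2=NH1
Op 9: best P0=NH0 P1=- P2=NH1
Op 10: best P0=NH0 P1=- P2=NH1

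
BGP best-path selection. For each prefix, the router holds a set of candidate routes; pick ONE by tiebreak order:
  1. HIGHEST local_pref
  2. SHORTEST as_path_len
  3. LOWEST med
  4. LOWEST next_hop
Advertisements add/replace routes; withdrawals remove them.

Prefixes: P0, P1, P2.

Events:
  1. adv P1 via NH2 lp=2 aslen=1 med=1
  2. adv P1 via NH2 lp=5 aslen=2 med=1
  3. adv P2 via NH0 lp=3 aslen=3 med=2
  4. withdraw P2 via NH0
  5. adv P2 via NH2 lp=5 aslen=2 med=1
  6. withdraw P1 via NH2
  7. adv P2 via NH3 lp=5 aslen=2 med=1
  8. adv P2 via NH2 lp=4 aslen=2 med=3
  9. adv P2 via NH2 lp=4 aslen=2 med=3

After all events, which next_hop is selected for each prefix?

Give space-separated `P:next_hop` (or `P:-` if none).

Answer: P0:- P1:- P2:NH3

Derivation:
Op 1: best P0=- P1=NH2 P2=-
Op 2: best P0=- P1=NH2 P2=-
Op 3: best P0=- P1=NH2 P2=NH0
Op 4: best P0=- P1=NH2 P2=-
Op 5: best P0=- P1=NH2 P2=NH2
Op 6: best P0=- P1=- P2=NH2
Op 7: best P0=- P1=- P2=NH2
Op 8: best P0=- P1=- P2=NH3
Op 9: best P0=- P1=- P2=NH3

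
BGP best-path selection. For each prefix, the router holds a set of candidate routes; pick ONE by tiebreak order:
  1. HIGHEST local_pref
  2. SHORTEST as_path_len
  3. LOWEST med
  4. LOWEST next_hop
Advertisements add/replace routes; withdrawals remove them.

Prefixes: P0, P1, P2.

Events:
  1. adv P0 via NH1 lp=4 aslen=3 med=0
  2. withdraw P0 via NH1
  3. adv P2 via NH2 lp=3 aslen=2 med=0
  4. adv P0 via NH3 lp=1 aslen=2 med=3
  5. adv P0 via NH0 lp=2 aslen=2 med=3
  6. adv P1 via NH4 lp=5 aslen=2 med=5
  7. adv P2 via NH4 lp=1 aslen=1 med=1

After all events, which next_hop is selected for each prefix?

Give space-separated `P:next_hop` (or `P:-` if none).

Answer: P0:NH0 P1:NH4 P2:NH2

Derivation:
Op 1: best P0=NH1 P1=- P2=-
Op 2: best P0=- P1=- P2=-
Op 3: best P0=- P1=- P2=NH2
Op 4: best P0=NH3 P1=- P2=NH2
Op 5: best P0=NH0 P1=- P2=NH2
Op 6: best P0=NH0 P1=NH4 P2=NH2
Op 7: best P0=NH0 P1=NH4 P2=NH2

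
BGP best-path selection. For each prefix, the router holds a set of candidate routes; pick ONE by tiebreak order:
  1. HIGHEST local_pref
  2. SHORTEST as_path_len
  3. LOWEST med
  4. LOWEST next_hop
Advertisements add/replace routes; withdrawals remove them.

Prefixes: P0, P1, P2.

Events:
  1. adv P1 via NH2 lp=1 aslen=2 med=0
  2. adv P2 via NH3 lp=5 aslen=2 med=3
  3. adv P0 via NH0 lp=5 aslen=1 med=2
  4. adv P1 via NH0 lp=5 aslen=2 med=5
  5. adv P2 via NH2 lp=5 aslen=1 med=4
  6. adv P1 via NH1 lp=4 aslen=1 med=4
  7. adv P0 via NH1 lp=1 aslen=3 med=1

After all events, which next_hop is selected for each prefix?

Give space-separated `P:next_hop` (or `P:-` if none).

Op 1: best P0=- P1=NH2 P2=-
Op 2: best P0=- P1=NH2 P2=NH3
Op 3: best P0=NH0 P1=NH2 P2=NH3
Op 4: best P0=NH0 P1=NH0 P2=NH3
Op 5: best P0=NH0 P1=NH0 P2=NH2
Op 6: best P0=NH0 P1=NH0 P2=NH2
Op 7: best P0=NH0 P1=NH0 P2=NH2

Answer: P0:NH0 P1:NH0 P2:NH2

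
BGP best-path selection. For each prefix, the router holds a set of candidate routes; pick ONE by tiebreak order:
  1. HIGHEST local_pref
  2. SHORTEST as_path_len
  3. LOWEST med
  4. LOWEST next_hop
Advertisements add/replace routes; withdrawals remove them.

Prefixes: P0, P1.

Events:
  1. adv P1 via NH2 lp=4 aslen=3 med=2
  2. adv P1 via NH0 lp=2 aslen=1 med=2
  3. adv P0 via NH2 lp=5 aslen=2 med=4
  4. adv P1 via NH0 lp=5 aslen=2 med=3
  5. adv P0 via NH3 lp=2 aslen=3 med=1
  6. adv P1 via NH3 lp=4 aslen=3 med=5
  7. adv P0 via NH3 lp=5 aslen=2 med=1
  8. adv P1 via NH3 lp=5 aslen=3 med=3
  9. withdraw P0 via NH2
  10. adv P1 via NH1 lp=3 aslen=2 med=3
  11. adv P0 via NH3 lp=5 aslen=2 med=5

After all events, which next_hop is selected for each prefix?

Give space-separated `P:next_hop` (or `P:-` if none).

Op 1: best P0=- P1=NH2
Op 2: best P0=- P1=NH2
Op 3: best P0=NH2 P1=NH2
Op 4: best P0=NH2 P1=NH0
Op 5: best P0=NH2 P1=NH0
Op 6: best P0=NH2 P1=NH0
Op 7: best P0=NH3 P1=NH0
Op 8: best P0=NH3 P1=NH0
Op 9: best P0=NH3 P1=NH0
Op 10: best P0=NH3 P1=NH0
Op 11: best P0=NH3 P1=NH0

Answer: P0:NH3 P1:NH0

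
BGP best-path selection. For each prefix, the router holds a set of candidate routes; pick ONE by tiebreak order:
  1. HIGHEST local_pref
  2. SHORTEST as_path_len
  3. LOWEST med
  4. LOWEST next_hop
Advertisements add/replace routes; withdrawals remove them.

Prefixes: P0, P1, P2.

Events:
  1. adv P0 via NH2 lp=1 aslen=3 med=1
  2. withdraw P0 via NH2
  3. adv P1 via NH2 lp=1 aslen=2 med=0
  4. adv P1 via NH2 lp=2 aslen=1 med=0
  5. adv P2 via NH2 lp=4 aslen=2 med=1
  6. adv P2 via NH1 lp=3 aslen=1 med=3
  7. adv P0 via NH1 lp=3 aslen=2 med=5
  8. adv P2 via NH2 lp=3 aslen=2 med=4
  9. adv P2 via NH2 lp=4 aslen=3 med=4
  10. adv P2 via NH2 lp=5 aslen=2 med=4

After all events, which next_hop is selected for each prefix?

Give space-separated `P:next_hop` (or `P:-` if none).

Answer: P0:NH1 P1:NH2 P2:NH2

Derivation:
Op 1: best P0=NH2 P1=- P2=-
Op 2: best P0=- P1=- P2=-
Op 3: best P0=- P1=NH2 P2=-
Op 4: best P0=- P1=NH2 P2=-
Op 5: best P0=- P1=NH2 P2=NH2
Op 6: best P0=- P1=NH2 P2=NH2
Op 7: best P0=NH1 P1=NH2 P2=NH2
Op 8: best P0=NH1 P1=NH2 P2=NH1
Op 9: best P0=NH1 P1=NH2 P2=NH2
Op 10: best P0=NH1 P1=NH2 P2=NH2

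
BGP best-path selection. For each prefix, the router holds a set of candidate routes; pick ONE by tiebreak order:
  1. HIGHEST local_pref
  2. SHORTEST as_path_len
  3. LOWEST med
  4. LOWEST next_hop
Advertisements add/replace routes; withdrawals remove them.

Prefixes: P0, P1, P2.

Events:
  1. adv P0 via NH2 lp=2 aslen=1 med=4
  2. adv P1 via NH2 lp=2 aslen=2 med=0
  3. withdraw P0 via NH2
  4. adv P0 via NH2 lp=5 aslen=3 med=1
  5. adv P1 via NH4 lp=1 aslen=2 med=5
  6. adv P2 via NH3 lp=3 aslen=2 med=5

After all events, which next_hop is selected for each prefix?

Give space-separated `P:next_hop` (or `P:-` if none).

Answer: P0:NH2 P1:NH2 P2:NH3

Derivation:
Op 1: best P0=NH2 P1=- P2=-
Op 2: best P0=NH2 P1=NH2 P2=-
Op 3: best P0=- P1=NH2 P2=-
Op 4: best P0=NH2 P1=NH2 P2=-
Op 5: best P0=NH2 P1=NH2 P2=-
Op 6: best P0=NH2 P1=NH2 P2=NH3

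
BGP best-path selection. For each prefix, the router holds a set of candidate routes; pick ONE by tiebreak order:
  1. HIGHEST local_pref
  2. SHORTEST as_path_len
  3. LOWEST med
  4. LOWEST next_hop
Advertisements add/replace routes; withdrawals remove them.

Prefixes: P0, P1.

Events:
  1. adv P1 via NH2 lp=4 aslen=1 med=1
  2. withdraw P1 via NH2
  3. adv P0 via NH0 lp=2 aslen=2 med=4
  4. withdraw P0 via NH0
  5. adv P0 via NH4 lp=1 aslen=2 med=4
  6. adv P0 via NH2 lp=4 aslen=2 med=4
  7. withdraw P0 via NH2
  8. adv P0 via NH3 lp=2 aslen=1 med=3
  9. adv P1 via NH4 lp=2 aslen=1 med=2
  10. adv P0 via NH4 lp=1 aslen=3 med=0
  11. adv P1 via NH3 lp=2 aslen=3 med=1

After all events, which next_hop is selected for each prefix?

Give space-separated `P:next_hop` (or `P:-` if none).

Op 1: best P0=- P1=NH2
Op 2: best P0=- P1=-
Op 3: best P0=NH0 P1=-
Op 4: best P0=- P1=-
Op 5: best P0=NH4 P1=-
Op 6: best P0=NH2 P1=-
Op 7: best P0=NH4 P1=-
Op 8: best P0=NH3 P1=-
Op 9: best P0=NH3 P1=NH4
Op 10: best P0=NH3 P1=NH4
Op 11: best P0=NH3 P1=NH4

Answer: P0:NH3 P1:NH4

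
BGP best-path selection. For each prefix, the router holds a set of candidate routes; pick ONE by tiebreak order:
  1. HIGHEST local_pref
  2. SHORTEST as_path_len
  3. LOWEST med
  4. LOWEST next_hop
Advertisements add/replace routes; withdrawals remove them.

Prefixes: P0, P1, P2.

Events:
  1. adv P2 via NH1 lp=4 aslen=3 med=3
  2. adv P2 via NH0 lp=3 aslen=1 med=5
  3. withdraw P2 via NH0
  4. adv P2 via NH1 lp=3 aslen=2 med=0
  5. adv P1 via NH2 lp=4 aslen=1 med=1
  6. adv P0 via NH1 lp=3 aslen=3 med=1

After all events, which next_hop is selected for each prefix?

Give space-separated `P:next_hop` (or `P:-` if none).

Op 1: best P0=- P1=- P2=NH1
Op 2: best P0=- P1=- P2=NH1
Op 3: best P0=- P1=- P2=NH1
Op 4: best P0=- P1=- P2=NH1
Op 5: best P0=- P1=NH2 P2=NH1
Op 6: best P0=NH1 P1=NH2 P2=NH1

Answer: P0:NH1 P1:NH2 P2:NH1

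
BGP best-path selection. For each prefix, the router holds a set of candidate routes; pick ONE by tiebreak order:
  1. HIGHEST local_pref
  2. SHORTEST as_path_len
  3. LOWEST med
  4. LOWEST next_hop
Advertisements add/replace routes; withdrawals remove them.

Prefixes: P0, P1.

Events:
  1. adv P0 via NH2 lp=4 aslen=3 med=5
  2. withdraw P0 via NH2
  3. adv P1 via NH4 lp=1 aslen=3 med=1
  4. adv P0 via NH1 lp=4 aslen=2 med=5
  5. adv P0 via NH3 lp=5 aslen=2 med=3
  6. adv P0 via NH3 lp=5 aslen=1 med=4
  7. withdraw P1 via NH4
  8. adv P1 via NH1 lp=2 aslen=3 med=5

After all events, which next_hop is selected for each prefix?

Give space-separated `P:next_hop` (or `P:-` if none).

Answer: P0:NH3 P1:NH1

Derivation:
Op 1: best P0=NH2 P1=-
Op 2: best P0=- P1=-
Op 3: best P0=- P1=NH4
Op 4: best P0=NH1 P1=NH4
Op 5: best P0=NH3 P1=NH4
Op 6: best P0=NH3 P1=NH4
Op 7: best P0=NH3 P1=-
Op 8: best P0=NH3 P1=NH1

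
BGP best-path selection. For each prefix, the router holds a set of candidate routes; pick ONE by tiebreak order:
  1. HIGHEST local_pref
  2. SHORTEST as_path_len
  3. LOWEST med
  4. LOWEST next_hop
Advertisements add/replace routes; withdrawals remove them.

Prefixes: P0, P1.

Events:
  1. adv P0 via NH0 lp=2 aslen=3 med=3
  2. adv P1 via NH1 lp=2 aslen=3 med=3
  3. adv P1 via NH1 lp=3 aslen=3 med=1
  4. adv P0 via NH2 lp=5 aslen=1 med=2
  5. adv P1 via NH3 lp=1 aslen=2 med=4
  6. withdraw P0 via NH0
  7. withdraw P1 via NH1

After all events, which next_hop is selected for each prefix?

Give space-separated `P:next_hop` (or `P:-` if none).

Answer: P0:NH2 P1:NH3

Derivation:
Op 1: best P0=NH0 P1=-
Op 2: best P0=NH0 P1=NH1
Op 3: best P0=NH0 P1=NH1
Op 4: best P0=NH2 P1=NH1
Op 5: best P0=NH2 P1=NH1
Op 6: best P0=NH2 P1=NH1
Op 7: best P0=NH2 P1=NH3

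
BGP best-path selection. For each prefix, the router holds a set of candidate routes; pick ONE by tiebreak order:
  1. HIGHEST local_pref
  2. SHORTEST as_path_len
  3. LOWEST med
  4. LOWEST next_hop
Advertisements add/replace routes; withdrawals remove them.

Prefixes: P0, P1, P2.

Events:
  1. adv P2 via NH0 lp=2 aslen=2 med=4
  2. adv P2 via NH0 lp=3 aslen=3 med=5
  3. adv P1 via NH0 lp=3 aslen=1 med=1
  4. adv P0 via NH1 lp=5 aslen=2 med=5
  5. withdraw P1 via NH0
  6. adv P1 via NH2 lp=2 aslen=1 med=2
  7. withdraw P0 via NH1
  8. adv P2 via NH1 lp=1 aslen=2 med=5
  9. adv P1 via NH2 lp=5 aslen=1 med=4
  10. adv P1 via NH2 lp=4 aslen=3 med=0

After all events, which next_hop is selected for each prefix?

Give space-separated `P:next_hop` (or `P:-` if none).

Op 1: best P0=- P1=- P2=NH0
Op 2: best P0=- P1=- P2=NH0
Op 3: best P0=- P1=NH0 P2=NH0
Op 4: best P0=NH1 P1=NH0 P2=NH0
Op 5: best P0=NH1 P1=- P2=NH0
Op 6: best P0=NH1 P1=NH2 P2=NH0
Op 7: best P0=- P1=NH2 P2=NH0
Op 8: best P0=- P1=NH2 P2=NH0
Op 9: best P0=- P1=NH2 P2=NH0
Op 10: best P0=- P1=NH2 P2=NH0

Answer: P0:- P1:NH2 P2:NH0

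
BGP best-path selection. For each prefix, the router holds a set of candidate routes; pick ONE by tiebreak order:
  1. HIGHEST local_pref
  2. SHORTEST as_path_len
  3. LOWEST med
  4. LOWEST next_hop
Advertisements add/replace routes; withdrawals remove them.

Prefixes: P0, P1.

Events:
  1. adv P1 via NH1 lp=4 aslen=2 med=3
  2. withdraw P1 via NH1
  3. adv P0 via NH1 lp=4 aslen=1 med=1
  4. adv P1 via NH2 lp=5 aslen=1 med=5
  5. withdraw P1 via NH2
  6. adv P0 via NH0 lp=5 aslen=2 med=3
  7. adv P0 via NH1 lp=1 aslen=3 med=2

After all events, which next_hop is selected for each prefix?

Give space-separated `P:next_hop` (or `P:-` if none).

Answer: P0:NH0 P1:-

Derivation:
Op 1: best P0=- P1=NH1
Op 2: best P0=- P1=-
Op 3: best P0=NH1 P1=-
Op 4: best P0=NH1 P1=NH2
Op 5: best P0=NH1 P1=-
Op 6: best P0=NH0 P1=-
Op 7: best P0=NH0 P1=-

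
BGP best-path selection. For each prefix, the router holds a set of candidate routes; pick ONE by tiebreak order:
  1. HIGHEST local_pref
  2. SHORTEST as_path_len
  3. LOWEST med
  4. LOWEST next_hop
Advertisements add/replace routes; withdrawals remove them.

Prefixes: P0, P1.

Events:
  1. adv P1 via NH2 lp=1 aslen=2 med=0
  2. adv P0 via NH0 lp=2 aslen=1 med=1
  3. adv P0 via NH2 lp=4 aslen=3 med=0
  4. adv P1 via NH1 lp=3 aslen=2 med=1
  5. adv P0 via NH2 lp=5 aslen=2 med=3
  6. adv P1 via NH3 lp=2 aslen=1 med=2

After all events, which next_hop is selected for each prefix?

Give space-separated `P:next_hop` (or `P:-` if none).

Op 1: best P0=- P1=NH2
Op 2: best P0=NH0 P1=NH2
Op 3: best P0=NH2 P1=NH2
Op 4: best P0=NH2 P1=NH1
Op 5: best P0=NH2 P1=NH1
Op 6: best P0=NH2 P1=NH1

Answer: P0:NH2 P1:NH1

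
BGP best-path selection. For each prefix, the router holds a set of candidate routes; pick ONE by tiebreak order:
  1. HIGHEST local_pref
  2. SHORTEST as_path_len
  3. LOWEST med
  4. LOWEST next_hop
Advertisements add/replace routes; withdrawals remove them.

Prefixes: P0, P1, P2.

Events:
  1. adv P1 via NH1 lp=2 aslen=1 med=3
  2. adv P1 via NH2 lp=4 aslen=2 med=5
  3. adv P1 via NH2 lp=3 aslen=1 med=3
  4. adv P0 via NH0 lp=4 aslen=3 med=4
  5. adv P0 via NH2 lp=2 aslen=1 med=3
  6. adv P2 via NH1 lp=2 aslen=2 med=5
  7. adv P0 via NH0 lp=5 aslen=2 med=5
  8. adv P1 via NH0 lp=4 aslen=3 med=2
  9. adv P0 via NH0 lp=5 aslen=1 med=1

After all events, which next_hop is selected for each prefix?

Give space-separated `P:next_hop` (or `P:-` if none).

Op 1: best P0=- P1=NH1 P2=-
Op 2: best P0=- P1=NH2 P2=-
Op 3: best P0=- P1=NH2 P2=-
Op 4: best P0=NH0 P1=NH2 P2=-
Op 5: best P0=NH0 P1=NH2 P2=-
Op 6: best P0=NH0 P1=NH2 P2=NH1
Op 7: best P0=NH0 P1=NH2 P2=NH1
Op 8: best P0=NH0 P1=NH0 P2=NH1
Op 9: best P0=NH0 P1=NH0 P2=NH1

Answer: P0:NH0 P1:NH0 P2:NH1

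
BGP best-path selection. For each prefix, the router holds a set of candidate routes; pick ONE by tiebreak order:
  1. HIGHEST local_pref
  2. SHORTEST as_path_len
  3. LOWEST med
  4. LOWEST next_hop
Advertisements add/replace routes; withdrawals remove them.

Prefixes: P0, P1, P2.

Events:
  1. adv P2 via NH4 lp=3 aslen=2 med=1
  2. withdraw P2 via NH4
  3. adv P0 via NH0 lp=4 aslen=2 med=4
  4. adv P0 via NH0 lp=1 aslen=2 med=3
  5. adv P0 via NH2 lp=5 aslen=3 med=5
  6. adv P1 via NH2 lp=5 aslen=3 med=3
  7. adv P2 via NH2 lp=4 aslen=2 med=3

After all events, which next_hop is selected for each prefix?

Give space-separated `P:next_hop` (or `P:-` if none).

Answer: P0:NH2 P1:NH2 P2:NH2

Derivation:
Op 1: best P0=- P1=- P2=NH4
Op 2: best P0=- P1=- P2=-
Op 3: best P0=NH0 P1=- P2=-
Op 4: best P0=NH0 P1=- P2=-
Op 5: best P0=NH2 P1=- P2=-
Op 6: best P0=NH2 P1=NH2 P2=-
Op 7: best P0=NH2 P1=NH2 P2=NH2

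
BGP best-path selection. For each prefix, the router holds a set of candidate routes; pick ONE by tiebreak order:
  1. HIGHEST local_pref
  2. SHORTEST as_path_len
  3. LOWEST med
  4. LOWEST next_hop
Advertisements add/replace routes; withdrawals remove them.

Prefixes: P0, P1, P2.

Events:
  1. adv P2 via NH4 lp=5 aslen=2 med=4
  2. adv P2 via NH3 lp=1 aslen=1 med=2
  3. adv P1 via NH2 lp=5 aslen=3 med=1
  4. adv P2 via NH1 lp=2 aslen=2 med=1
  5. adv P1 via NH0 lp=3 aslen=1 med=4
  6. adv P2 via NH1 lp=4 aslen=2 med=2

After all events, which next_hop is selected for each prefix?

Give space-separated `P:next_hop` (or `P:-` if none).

Op 1: best P0=- P1=- P2=NH4
Op 2: best P0=- P1=- P2=NH4
Op 3: best P0=- P1=NH2 P2=NH4
Op 4: best P0=- P1=NH2 P2=NH4
Op 5: best P0=- P1=NH2 P2=NH4
Op 6: best P0=- P1=NH2 P2=NH4

Answer: P0:- P1:NH2 P2:NH4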